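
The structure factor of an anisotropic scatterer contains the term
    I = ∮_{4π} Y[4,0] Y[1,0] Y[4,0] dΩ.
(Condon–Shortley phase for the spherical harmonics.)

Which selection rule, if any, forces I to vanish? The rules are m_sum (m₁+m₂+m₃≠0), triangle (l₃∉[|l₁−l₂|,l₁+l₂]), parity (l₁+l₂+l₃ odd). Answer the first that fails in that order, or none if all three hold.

parity

m₁+m₂+m₃ = 0 + 0 + 0 = 0  ✓
triangle: |4−1|=3 ≤ l₃=4 ≤ 4+1=5  ✓
parity: l₁+l₂+l₃ = 9 is odd  ✗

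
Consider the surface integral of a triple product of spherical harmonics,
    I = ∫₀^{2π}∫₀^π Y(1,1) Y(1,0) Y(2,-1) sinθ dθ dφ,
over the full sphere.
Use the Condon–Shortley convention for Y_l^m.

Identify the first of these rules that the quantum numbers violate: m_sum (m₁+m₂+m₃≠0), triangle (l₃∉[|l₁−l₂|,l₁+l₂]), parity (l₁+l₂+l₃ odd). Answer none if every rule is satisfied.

m₁+m₂+m₃ = 1 + 0 − 1 = 0  ✓
triangle: |1−1|=0 ≤ l₃=2 ≤ 1+1=2  ✓
parity: l₁+l₂+l₃ = 4 is even  ✓

none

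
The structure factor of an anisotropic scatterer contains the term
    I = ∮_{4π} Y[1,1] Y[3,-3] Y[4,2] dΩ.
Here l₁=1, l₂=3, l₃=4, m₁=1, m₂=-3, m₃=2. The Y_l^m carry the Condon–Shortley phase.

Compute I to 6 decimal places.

0.061558

Checks pass: Σm=0; 8 even; l₃=4∈[2,4].
(2·1+1)(2·3+1)(2·4+1) = 189
Δ: 0! 2! 6! / 9! → 1/252
sum: t=0:+1/36 = 1/36
3j²(1 3 4; 0 0 0) = Δ·Π!·Σ² = 4/63  (sign +1)
sum: t=0:+1/1440 = 1/1440
3j²(1 3 4; 1 -3 2) = Δ·Π!·Σ² = 1/252  (sign +1)
combine: 4πI² = 189·4/63·1/252 = 1/21
take √, sign +1: I = 0.06155813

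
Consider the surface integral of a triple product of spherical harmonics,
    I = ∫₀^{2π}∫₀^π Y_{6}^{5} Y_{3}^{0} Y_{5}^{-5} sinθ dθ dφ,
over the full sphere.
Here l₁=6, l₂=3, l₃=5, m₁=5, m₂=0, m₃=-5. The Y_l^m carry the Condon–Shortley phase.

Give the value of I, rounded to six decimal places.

0.207001

Rules hold: Σm=0, L=14 even, 3≤5≤9.
N = 13·7·11 = 1001
Δ = 4!·8!·2!/15! = 1/675675
Racah Σ t=1..3: t=1:−1/8640 t=2:+1/2304 t=3:−1/8640 = 7/34560
⇒ 3j(6 3 5; 0 0 0)² = 7/429, sgn -1
Racah Σ t=1..1: t=1:−1/483840 = -1/483840
⇒ 3j(6 3 5; 5 0 -5)² = 3/91, sgn -1
4πI² = N·(3j₀)²·(3jₘ)² = 7/13
I = +1·√(0.538462/4π) = 0.20700098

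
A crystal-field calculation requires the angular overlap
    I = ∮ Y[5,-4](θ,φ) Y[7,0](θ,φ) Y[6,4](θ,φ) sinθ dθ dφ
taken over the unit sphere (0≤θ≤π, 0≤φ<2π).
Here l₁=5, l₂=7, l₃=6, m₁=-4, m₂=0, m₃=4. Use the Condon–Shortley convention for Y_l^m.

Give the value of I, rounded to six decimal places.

m-sum 0 ✓  L=18 even ✓  2≤6≤12 ✓
Π(2lᵢ+1) = 11×15×13 = 2145
triangle coeff Δ(5,7,6) = 1/174594420
Σ_t [1,5]: t=1:−1/4147200 t=2:+1/207360 t=3:−1/82944 t=4:+1/207360 t=5:−1/4147200 = -1/345600
(3j)²=420/46189 [(5 7 6; 0 0 0)], sign=-1
Σ_t [5,6]: t=5:−1/4147200 t=6:+1/21772800 = -17/87091200
(3j)²=119/8151 [(5 7 6; -4 0 4)], sign=-1
⇒ 4πI² = 14700/51623
I = (+1)√(14700/51623/(4π)) = 0.15053314

0.150533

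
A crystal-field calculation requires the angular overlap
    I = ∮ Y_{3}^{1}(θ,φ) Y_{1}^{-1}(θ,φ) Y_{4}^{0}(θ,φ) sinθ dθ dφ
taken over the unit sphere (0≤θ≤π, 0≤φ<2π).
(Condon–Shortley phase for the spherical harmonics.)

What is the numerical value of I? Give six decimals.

0.150786

Checks pass: Σm=0; 8 even; l₃=4∈[2,4].
(2·3+1)(2·1+1)(2·4+1) = 189
Δ: 0! 6! 2! / 9! → 1/252
sum: t=0:+1/36 = 1/36
3j²(3 1 4; 0 0 0) = Δ·Π!·Σ² = 4/63  (sign +1)
sum: t=0:+1/96 = 1/96
3j²(3 1 4; 1 -1 0) = Δ·Π!·Σ² = 1/42  (sign +1)
combine: 4πI² = 189·4/63·1/42 = 2/7
take √, sign +1: I = 0.15078601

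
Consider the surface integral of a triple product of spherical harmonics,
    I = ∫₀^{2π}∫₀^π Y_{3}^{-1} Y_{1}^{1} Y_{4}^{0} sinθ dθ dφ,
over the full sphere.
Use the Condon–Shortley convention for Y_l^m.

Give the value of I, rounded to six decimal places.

m-sum 0 ✓  L=8 even ✓  2≤4≤4 ✓
Π(2lᵢ+1) = 7×3×9 = 189
triangle coeff Δ(3,1,4) = 1/252
Σ_t [0,0]: t=0:+1/36 = 1/36
(3j)²=4/63 [(3 1 4; 0 0 0)], sign=+1
Σ_t [0,0]: t=0:+1/96 = 1/96
(3j)²=1/42 [(3 1 4; -1 1 0)], sign=+1
⇒ 4πI² = 2/7
I = (+1)√(2/7/(4π)) = 0.15078601

0.150786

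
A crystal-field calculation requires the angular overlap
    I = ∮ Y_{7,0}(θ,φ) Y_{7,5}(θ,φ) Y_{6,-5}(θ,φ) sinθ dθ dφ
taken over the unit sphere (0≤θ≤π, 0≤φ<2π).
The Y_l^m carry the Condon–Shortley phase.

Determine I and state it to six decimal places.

m-sum 0 ✓  L=20 even ✓  0≤6≤14 ✓
Π(2lᵢ+1) = 15×15×13 = 2925
triangle coeff Δ(7,7,6) = 1/2444321880
Σ_t [1,7]: t=1:−1/2612736000 t=2:+1/20736000 t=3:−1/1658880 t=4:+1/746496 t=5:−1/1658880 t=6:+1/20736000 t=7:−1/2612736000 = 1/4354560
(3j)²=1000/138567 [(7 7 6; 0 0 0)], sign=+1
Σ_t [6,7]: t=6:+1/124416000 t=7:−1/435456000 = 1/174182400
(3j)²=55/4199 [(7 7 6; 0 5 -5)], sign=-1
⇒ 4πI² = 375000/1356277
I = (-1)√(375000/1356277/(4π)) = -0.14833256

-0.148333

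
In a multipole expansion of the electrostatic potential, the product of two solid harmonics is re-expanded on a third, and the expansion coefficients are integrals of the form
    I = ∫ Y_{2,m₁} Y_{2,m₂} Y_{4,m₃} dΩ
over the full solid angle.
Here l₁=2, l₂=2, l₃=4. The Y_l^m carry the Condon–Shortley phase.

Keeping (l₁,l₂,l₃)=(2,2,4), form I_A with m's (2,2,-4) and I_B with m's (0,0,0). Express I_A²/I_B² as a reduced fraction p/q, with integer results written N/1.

35/18

l's match ⇒ only the (l;m) 3-j factors differ between A and B.
A: triangle coeff Δ(2,2,4) = 1/630; Σ_t [0,0]: t=0:+1/576 = 1/576; (3j)²=1/9 [(2 2 4; 2 2 -4)], sign=+1
B: triangle coeff Δ(2,2,4) = 1/630; Σ_t [0,0]: t=0:+1/16 = 1/16; (3j)²=2/35 [(2 2 4; 0 0 0)], sign=+1
I_A²/I_B² = (1/9)/(2/35) = 35/18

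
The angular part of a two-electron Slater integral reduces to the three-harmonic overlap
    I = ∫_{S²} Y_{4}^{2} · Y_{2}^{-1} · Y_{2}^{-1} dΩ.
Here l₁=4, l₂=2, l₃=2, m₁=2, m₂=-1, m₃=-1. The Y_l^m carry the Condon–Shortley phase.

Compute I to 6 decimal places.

Checks pass: Σm=0; 8 even; l₃=2∈[2,6].
(2·4+1)(2·2+1)(2·2+1) = 225
Δ: 4! 4! 0! / 9! → 1/630
sum: t=2:+1/16 = 1/16
3j²(4 2 2; 0 0 0) = Δ·Π!·Σ² = 2/35  (sign +1)
sum: t=1:−1/36 = -1/36
3j²(4 2 2; 2 -1 -1) = Δ·Π!·Σ² = 4/63  (sign +1)
combine: 4πI² = 225·2/35·4/63 = 40/49
take √, sign +1: I = 0.25487487

0.254875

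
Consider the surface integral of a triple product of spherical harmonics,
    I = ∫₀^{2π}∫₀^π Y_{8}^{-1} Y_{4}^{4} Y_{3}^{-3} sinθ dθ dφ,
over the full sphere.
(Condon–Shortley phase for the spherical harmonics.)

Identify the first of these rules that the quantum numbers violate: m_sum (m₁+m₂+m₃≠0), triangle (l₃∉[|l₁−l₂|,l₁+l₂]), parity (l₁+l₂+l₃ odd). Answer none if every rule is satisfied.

triangle

m₁+m₂+m₃ = -1 + 4 − 3 = 0  ✓
triangle: |8−4|=4 ≤ l₃=3 ≤ 8+4=12  ✗
parity: l₁+l₂+l₃ = 15 is odd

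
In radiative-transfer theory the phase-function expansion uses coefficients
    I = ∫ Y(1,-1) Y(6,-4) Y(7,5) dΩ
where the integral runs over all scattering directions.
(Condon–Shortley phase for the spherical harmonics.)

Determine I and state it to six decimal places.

m-sum 0 ✓  L=14 even ✓  5≤7≤7 ✓
Π(2lᵢ+1) = 3×13×15 = 585
triangle coeff Δ(1,6,7) = 1/1365
Σ_t [0,0]: t=0:+1/518400 = 1/518400
(3j)²=7/195 [(1 6 7; 0 0 0)], sign=-1
Σ_t [0,0]: t=0:+1/14515200 = 1/14515200
(3j)²=22/455 [(1 6 7; -1 -4 5)], sign=+1
⇒ 4πI² = 66/65
I = (-1)√(66/65/(4π)) = -0.28425647

-0.284256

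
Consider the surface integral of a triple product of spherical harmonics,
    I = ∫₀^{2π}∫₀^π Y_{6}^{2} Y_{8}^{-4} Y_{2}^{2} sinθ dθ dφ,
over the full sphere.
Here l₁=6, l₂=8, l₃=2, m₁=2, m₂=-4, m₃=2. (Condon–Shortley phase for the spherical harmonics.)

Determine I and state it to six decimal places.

Checks pass: Σm=0; 16 even; l₃=2∈[2,14].
(2·6+1)(2·8+1)(2·2+1) = 1105
Δ: 12! 0! 4! / 17! → 1/30940
sum: t=6:+1/2073600 = 1/2073600
3j²(6 8 2; 0 0 0) = Δ·Π!·Σ² = 28/1105  (sign +1)
sum: t=4:+1/23224320 = 1/23224320
3j²(6 8 2; 2 -4 2) = Δ·Π!·Σ² = 99/6188  (sign +1)
combine: 4πI² = 1105·28/1105·99/6188 = 99/221
take √, sign +1: I = 0.18880632

0.188806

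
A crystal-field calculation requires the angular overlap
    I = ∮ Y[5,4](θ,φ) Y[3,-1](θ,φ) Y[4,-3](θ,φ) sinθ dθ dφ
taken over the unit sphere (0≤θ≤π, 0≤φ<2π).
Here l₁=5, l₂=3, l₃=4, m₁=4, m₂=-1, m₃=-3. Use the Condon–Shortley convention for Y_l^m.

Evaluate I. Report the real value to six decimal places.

0.042401

m-sum 0 ✓  L=12 even ✓  2≤4≤8 ✓
Π(2lᵢ+1) = 11×7×9 = 693
triangle coeff Δ(5,3,4) = 1/180180
Σ_t [1,3]: t=1:−1/576 t=2:+1/144 t=3:−1/576 = 1/288
(3j)²=20/1001 [(5 3 4; 0 0 0)], sign=+1
Σ_t [0,1]: t=0:+1/5760 t=1:−1/4320 = -1/17280
(3j)²=7/4290 [(5 3 4; 4 -1 -3)], sign=+1
⇒ 4πI² = 42/1859
I = (+1)√(42/1859/(4π)) = 0.04240138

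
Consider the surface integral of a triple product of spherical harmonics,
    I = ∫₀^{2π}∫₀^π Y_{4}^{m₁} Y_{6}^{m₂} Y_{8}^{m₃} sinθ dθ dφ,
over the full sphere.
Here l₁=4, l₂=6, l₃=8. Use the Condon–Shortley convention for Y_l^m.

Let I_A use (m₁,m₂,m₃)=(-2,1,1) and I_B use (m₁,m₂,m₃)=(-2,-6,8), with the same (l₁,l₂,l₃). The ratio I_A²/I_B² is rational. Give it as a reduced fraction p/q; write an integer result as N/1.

2645/12584

Shared (l₁,l₂,l₃)=(4,6,8): N and (l;000)² cancel in I_A²/I_B².
A: Δ = 2!·6!·10!/19! = 1/23279256; Racah Σ t=0..2: t=0:+1/43545600 t=1:−1/2073600 t=2:+1/1382400 = 23/87091200; ⇒ 3j(4 6 8; -2 1 1)² = 2645/554268, sgn -1
B: Δ = 2!·6!·10!/19! = 1/23279256; Racah Σ t=0..0: t=0:+1/5225472000 = 1/5225472000; ⇒ 3j(4 6 8; -2 -6 8)² = 22/969, sgn +1
I_A²/I_B² = (2645/554268)/(22/969) = 2645/12584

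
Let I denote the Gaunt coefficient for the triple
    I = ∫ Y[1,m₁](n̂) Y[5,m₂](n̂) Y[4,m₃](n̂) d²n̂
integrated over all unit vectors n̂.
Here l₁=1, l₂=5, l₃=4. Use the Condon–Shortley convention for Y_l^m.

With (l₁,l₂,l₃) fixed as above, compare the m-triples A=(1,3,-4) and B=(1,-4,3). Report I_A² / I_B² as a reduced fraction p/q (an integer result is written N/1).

Same 1,5,4: normalisation and zero-m 3j drop out of the ratio.
A: Δ: 2! 0! 8! / 11! → 1/495; sum: t=0:+1/80640 = 1/80640; 3j²(1 5 4; 1 3 -4) = Δ·Π!·Σ² = 1/495  (sign +1)
B: Δ: 2! 0! 8! / 11! → 1/495; sum: t=0:+1/10080 = 1/10080; 3j²(1 5 4; 1 -4 3) = Δ·Π!·Σ² = 4/55  (sign -1)
I_A²/I_B² = (1/495)/(4/55) = 1/36

1/36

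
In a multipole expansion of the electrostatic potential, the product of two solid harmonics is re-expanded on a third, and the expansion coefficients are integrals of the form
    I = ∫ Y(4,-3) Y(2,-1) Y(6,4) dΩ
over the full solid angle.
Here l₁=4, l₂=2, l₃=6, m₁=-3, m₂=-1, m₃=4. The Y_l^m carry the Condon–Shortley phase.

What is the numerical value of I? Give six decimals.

0.246389

Checks pass: Σm=0; 12 even; l₃=6∈[2,6].
(2·4+1)(2·2+1)(2·6+1) = 585
Δ: 0! 8! 4! / 13! → 1/6435
sum: t=0:+1/2304 = 1/2304
3j²(4 2 6; 0 0 0) = Δ·Π!·Σ² = 5/143  (sign +1)
sum: t=0:+1/30240 = 1/30240
3j²(4 2 6; -3 -1 4) = Δ·Π!·Σ² = 16/429  (sign +1)
combine: 4πI² = 585·5/143·16/429 = 1200/1573
take √, sign +1: I = 0.24638901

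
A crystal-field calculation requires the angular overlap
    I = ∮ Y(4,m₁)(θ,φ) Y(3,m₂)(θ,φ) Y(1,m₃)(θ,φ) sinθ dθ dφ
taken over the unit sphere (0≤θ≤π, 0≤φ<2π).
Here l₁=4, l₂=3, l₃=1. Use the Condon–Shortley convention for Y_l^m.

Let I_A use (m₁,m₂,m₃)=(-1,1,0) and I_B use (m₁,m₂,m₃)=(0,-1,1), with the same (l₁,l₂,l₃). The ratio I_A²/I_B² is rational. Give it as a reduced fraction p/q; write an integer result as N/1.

5/2

l's match ⇒ only the (l;m) 3-j factors differ between A and B.
A: triangle coeff Δ(4,3,1) = 1/252; Σ_t [4,4]: t=4:+1/48 = 1/48; (3j)²=5/84 [(4 3 1; -1 1 0)], sign=-1
B: triangle coeff Δ(4,3,1) = 1/252; Σ_t [2,2]: t=2:+1/96 = 1/96; (3j)²=1/42 [(4 3 1; 0 -1 1)], sign=+1
I_A²/I_B² = (5/84)/(1/42) = 5/2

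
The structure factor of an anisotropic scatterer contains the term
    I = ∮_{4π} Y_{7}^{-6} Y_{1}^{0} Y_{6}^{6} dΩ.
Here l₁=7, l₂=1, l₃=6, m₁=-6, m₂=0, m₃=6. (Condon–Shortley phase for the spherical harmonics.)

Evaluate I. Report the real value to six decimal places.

0.126157

m-sum 0 ✓  L=14 even ✓  6≤6≤8 ✓
Π(2lᵢ+1) = 15×3×13 = 585
triangle coeff Δ(7,1,6) = 1/1365
Σ_t [1,1]: t=1:−1/518400 = -1/518400
(3j)²=7/195 [(7 1 6; 0 0 0)], sign=-1
Σ_t [1,1]: t=1:−1/479001600 = -1/479001600
(3j)²=1/105 [(7 1 6; -6 0 6)], sign=-1
⇒ 4πI² = 1/5
I = (+1)√(1/5/(4π)) = 0.12615663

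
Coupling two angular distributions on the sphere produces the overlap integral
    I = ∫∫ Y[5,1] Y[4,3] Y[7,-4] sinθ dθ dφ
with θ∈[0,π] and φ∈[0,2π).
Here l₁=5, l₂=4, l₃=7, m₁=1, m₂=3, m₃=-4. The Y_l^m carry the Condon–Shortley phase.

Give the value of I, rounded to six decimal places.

-0.069211

Rules hold: Σm=0, L=16 even, 1≤7≤9.
N = 11·9·15 = 1485
Δ = 2!·8!·6!/17! = 1/6126120
Racah Σ t=0..2: t=0:+1/69120 t=1:−1/20736 t=2:+1/69120 = -1/51840
⇒ 3j(5 4 7; 0 0 0)² = 280/21879, sgn +1
Racah Σ t=1..2: t=1:−1/518400 t=2:+1/345600 = 1/1036800
⇒ 3j(5 4 7; 1 3 -4)² = 7/2210, sgn -1
4πI² = N·(3j₀)²·(3jₘ)² = 2940/48841
I = -1·√(0.0601953/4π) = -0.06921121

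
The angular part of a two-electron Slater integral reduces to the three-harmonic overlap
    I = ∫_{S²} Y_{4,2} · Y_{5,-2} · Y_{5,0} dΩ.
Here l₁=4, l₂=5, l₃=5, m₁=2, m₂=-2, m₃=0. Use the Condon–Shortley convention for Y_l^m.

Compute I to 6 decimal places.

Checks pass: Σm=0; 14 even; l₃=5∈[1,9].
(2·4+1)(2·5+1)(2·5+1) = 1089
Δ: 4! 4! 6! / 15! → 1/3153150
sum: t=0:+1/69120 t=1:−1/1728 t=2:+1/576 t=3:−1/1728 t=4:+1/69120 = 7/11520
3j²(4 5 5; 0 0 0) = Δ·Π!·Σ² = 2/143  (sign -1)
sum: t=0:+1/3456 t=1:−1/1728 t=2:+1/11520 = -7/34560
3j²(4 5 5; 2 -2 0) = Δ·Π!·Σ² = 7/858  (sign +1)
combine: 4πI² = 1089·2/143·7/858 = 21/169
take √, sign -1: I = -0.09944006

-0.099440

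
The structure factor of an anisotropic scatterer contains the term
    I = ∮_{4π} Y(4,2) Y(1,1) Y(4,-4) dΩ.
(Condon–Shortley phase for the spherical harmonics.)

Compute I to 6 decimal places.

2 + 1 − 4 = -1 ≠ 0: azimuthal integral kills it; I = 0

0.000000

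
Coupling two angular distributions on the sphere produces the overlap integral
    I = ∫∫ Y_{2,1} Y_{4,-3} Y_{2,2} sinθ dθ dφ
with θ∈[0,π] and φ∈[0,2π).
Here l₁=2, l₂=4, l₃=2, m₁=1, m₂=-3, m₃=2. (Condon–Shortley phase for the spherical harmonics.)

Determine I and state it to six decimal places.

-0.238414

Rules hold: Σm=0, L=8 even, 2≤2≤6.
N = 5·9·5 = 225
Δ = 4!·0!·4!/9! = 1/630
Racah Σ t=2..2: t=2:+1/16 = 1/16
⇒ 3j(2 4 2; 0 0 0)² = 2/35, sgn +1
Racah Σ t=1..1: t=1:−1/144 = -1/144
⇒ 3j(2 4 2; 1 -3 2)² = 1/18, sgn -1
4πI² = N·(3j₀)²·(3jₘ)² = 5/7
I = -1·√(0.714286/4π) = -0.23841361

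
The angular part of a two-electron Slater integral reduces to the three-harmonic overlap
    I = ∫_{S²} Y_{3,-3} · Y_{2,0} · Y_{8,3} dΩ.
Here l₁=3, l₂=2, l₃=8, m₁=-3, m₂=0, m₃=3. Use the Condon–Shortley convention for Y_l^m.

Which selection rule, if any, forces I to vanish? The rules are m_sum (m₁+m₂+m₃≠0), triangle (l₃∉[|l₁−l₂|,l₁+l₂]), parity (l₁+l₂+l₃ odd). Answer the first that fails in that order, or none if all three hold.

triangle

azimuthal sum: -3 + 0 + 3 = 0  ✓
1 ≤ 8 ≤ 5 (triangle on l)  ✗
L = 3 + 2 + 8 = 13 (odd)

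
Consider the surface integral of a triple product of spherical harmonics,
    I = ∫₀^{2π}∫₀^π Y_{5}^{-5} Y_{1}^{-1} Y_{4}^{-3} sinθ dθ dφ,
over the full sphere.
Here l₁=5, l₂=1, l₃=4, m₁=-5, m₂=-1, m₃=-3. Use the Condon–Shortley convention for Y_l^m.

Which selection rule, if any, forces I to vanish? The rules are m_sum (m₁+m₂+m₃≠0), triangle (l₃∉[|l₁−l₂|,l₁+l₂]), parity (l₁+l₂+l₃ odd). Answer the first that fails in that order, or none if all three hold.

Σmᵢ = -9  ✗
l₃∈[|l₁−l₂|,l₁+l₂]=[4,6], have l₃=4
Σlᵢ = 10 ⇒ even

m_sum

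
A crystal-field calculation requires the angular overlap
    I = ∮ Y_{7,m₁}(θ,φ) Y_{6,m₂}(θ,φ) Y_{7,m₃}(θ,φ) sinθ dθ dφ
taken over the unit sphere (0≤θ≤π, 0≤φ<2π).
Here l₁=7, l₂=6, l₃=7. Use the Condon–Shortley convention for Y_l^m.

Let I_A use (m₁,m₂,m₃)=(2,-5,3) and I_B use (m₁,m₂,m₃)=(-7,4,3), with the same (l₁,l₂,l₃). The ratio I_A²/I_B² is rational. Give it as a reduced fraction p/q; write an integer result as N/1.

Shared (l₁,l₂,l₃)=(7,6,7): N and (l;000)² cancel in I_A²/I_B².
A: Δ = 6!·8!·6!/21! = 1/2444321880; Racah Σ t=0..1: t=0:+1/62208000 t=1:−1/49766400 = -1/248832000; ⇒ 3j(7 6 7; 2 -5 3)² = 21/20995, sgn -1
B: Δ = 6!·8!·6!/21! = 1/2444321880; Racah Σ t=6..6: t=6:+1/1393459200 = 1/1393459200; ⇒ 3j(7 6 7; -7 4 3)² = 15/1292, sgn +1
I_A²/I_B² = (21/20995)/(15/1292) = 28/325

28/325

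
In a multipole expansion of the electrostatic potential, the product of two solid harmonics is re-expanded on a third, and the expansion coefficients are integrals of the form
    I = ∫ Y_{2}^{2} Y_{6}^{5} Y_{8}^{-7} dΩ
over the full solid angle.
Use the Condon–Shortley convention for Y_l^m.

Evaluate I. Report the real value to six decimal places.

-0.313531

Rules hold: Σm=0, L=16 even, 4≤8≤8.
N = 5·13·17 = 1105
Δ = 0!·4!·12!/17! = 1/30940
Racah Σ t=0..0: t=0:+1/2073600 = 1/2073600
⇒ 3j(2 6 8; 0 0 0)² = 28/1105, sgn +1
Racah Σ t=0..0: t=0:+1/958003200 = 1/958003200
⇒ 3j(2 6 8; 2 5 -7)² = 3/68, sgn -1
4πI² = N·(3j₀)²·(3jₘ)² = 21/17
I = -1·√(1.23529/4π) = -0.31353083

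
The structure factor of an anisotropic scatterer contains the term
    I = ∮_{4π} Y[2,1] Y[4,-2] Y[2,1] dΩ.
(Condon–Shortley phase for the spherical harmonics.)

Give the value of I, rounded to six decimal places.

m-sum 0 ✓  L=8 even ✓  2≤2≤6 ✓
Π(2lᵢ+1) = 5×9×5 = 225
triangle coeff Δ(2,4,2) = 1/630
Σ_t [2,2]: t=2:+1/16 = 1/16
(3j)²=2/35 [(2 4 2; 0 0 0)], sign=+1
Σ_t [1,1]: t=1:−1/36 = -1/36
(3j)²=4/63 [(2 4 2; 1 -2 1)], sign=+1
⇒ 4πI² = 40/49
I = (+1)√(40/49/(4π)) = 0.25487487

0.254875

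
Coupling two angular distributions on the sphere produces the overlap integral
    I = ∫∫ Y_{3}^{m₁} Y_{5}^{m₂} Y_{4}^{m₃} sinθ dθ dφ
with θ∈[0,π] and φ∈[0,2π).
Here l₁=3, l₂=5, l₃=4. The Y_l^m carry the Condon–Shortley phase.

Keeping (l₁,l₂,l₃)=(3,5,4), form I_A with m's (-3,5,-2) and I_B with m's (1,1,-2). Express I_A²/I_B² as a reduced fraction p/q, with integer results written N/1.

3150/1849

l's match ⇒ only the (l;m) 3-j factors differ between A and B.
A: triangle coeff Δ(3,5,4) = 1/180180; Σ_t [4,4]: t=4:+1/34560 = 1/34560; (3j)²=5/286 [(3 5 4; -3 5 -2)], sign=+1
B: triangle coeff Δ(3,5,4) = 1/180180; Σ_t [0,2]: t=0:+1/34560 t=1:−1/720 t=2:+1/384 = 43/34560; (3j)²=1849/180180 [(3 5 4; 1 1 -2)], sign=+1
I_A²/I_B² = (5/286)/(1849/180180) = 3150/1849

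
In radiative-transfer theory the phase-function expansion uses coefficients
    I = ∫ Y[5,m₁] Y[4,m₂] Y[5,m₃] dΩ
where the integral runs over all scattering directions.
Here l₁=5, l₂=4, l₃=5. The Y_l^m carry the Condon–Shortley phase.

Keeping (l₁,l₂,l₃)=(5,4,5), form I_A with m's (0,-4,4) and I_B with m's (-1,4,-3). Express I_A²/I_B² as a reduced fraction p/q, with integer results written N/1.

Same 5,4,5: normalisation and zero-m 3j drop out of the ratio.
A: Δ: 4! 6! 4! / 15! → 1/3153150; sum: t=0:+1/69120 = 1/69120; 3j²(5 4 5; 0 -4 4) = Δ·Π!·Σ² = 2/143  (sign -1)
B: Δ: 4! 6! 4! / 15! → 1/3153150; sum: t=4:+1/27648 = 1/27648; 3j²(5 4 5; -1 4 -3) = Δ·Π!·Σ² = 10/429  (sign +1)
I_A²/I_B² = (2/143)/(10/429) = 3/5

3/5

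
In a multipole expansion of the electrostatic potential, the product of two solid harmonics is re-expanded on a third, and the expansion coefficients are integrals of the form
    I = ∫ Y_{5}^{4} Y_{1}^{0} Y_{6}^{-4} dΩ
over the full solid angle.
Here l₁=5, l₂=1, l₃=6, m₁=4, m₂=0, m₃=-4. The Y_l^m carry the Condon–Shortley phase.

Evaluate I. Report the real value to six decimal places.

0.182727

Checks pass: Σm=0; 12 even; l₃=6∈[4,6].
(2·5+1)(2·1+1)(2·6+1) = 429
Δ: 0! 10! 2! / 13! → 1/858
sum: t=0:+1/14400 = 1/14400
3j²(5 1 6; 0 0 0) = Δ·Π!·Σ² = 6/143  (sign +1)
sum: t=0:+1/362880 = 1/362880
3j²(5 1 6; 4 0 -4) = Δ·Π!·Σ² = 10/429  (sign +1)
combine: 4πI² = 429·6/143·10/429 = 60/143
take √, sign +1: I = 0.18272698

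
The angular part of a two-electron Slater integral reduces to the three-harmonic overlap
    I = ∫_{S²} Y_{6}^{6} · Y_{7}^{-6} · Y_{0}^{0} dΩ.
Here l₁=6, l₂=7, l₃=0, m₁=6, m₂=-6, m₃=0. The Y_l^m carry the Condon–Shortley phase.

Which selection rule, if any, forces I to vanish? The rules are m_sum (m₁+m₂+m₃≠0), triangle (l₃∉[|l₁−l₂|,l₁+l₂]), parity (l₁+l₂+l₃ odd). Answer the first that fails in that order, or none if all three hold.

triangle

m₁+m₂+m₃ = 6 − 6 + 0 = 0  ✓
triangle: |6−7|=1 ≤ l₃=0 ≤ 6+7=13  ✗
parity: l₁+l₂+l₃ = 13 is odd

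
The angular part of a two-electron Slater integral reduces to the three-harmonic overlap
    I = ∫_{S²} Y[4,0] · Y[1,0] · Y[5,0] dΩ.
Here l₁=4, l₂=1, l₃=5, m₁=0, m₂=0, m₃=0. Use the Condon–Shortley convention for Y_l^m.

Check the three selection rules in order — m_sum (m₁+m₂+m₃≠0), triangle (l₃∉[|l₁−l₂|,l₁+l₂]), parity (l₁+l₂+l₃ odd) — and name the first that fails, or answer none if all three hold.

Σmᵢ = 0  ✓
l₃∈[|l₁−l₂|,l₁+l₂]=[3,5], have l₃=5  ✓
Σlᵢ = 10 ⇒ even  ✓

none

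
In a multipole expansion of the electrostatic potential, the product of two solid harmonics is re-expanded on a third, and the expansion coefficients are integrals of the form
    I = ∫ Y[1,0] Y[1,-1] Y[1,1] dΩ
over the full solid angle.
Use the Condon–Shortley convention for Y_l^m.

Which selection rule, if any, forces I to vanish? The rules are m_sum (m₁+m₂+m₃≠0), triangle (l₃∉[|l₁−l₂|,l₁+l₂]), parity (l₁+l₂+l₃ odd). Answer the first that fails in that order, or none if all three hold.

parity

azimuthal sum: 0 − 1 + 1 = 0  ✓
0 ≤ 1 ≤ 2 (triangle on l)  ✓
L = 1 + 1 + 1 = 3 (odd)  ✗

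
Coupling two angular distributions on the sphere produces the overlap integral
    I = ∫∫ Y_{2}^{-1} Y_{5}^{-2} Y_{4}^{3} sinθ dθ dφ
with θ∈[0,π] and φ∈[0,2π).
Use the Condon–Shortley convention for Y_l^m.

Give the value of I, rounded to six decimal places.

0.000000

l₁+l₂+l₃=11 is odd: 3j(l;000)=0 ⇒ I=0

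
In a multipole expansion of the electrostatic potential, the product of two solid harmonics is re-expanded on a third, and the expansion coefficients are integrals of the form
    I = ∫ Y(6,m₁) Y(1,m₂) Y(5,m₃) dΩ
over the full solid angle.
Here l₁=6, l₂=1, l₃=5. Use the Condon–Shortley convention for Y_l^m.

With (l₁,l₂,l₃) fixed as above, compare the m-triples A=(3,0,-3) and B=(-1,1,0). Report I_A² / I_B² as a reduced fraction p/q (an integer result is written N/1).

Shared (l₁,l₂,l₃)=(6,1,5): N and (l;000)² cancel in I_A²/I_B².
A: Δ = 2!·10!·0!/13! = 1/858; Racah Σ t=1..1: t=1:−1/80640 = -1/80640; ⇒ 3j(6 1 5; 3 0 -3)² = 9/286, sgn -1
B: Δ = 2!·10!·0!/13! = 1/858; Racah Σ t=2..2: t=2:+1/28800 = 1/28800; ⇒ 3j(6 1 5; -1 1 0)² = 7/286, sgn -1
I_A²/I_B² = (9/286)/(7/286) = 9/7

9/7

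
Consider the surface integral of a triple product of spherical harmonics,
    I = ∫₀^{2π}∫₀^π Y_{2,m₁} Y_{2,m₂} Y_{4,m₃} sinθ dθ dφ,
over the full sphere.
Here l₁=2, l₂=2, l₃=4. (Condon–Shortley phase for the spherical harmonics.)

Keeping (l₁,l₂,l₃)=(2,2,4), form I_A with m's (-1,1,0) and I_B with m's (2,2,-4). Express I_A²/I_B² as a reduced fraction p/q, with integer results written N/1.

l's match ⇒ only the (l;m) 3-j factors differ between A and B.
A: triangle coeff Δ(2,2,4) = 1/630; Σ_t [0,0]: t=0:+1/36 = 1/36; (3j)²=8/315 [(2 2 4; -1 1 0)], sign=+1
B: triangle coeff Δ(2,2,4) = 1/630; Σ_t [0,0]: t=0:+1/576 = 1/576; (3j)²=1/9 [(2 2 4; 2 2 -4)], sign=+1
I_A²/I_B² = (8/315)/(1/9) = 8/35

8/35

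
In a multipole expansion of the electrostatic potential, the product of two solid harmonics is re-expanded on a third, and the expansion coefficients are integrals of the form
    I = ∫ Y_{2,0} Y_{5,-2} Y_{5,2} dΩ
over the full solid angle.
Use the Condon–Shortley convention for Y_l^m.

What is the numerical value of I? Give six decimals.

Checks pass: Σm=0; 12 even; l₃=5∈[3,7].
(2·2+1)(2·5+1)(2·5+1) = 605
Δ: 2! 2! 8! / 13! → 1/38610
sum: t=0:+1/2880 t=1:−1/576 t=2:+1/2880 = -1/960
3j²(2 5 5; 0 0 0) = Δ·Π!·Σ² = 10/429  (sign +1)
sum: t=0:+1/2880 t=1:−1/1440 t=2:+1/20160 = -1/3360
3j²(2 5 5; 0 -2 2) = Δ·Π!·Σ² = 6/715  (sign +1)
combine: 4πI² = 605·10/429·6/715 = 20/169
take √, sign +1: I = 0.09704356

0.097044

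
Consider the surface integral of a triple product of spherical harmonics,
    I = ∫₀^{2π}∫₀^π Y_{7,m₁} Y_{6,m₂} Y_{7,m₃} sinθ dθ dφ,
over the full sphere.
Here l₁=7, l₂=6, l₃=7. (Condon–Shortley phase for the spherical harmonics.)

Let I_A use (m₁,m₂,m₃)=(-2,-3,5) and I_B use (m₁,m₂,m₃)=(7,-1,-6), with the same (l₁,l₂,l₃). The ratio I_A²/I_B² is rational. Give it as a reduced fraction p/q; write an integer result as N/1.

l's match ⇒ only the (l;m) 3-j factors differ between A and B.
A: triangle coeff Δ(7,6,7) = 1/2444321880; Σ_t [1,3]: t=1:−1/232243200 t=2:+1/29030400 t=3:−1/37324800 = 1/298598400; (3j)²=7/16796 [(7 6 7; -2 -3 5)], sign=+1
B: triangle coeff Δ(7,6,7) = 1/2444321880; Σ_t [0,0]: t=0:+1/3483648000 = 1/3483648000; (3j)²=143/12920 [(7 6 7; 7 -1 -6)], sign=-1
I_A²/I_B² = (7/16796)/(143/12920) = 70/1859

70/1859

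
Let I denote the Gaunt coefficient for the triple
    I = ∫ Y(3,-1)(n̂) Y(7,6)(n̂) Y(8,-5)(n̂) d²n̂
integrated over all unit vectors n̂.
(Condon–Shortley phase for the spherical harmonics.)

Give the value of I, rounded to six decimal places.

0.166985

m-sum 0 ✓  L=18 even ✓  4≤8≤10 ✓
Π(2lᵢ+1) = 7×15×17 = 1785
triangle coeff Δ(3,7,8) = 1/5290740
Σ_t [0,2]: t=0:+1/7257600 t=1:−1/2073600 t=2:+1/7257600 = -1/4838400
(3j)²=252/20995 [(3 7 8; 0 0 0)], sign=-1
Σ_t [1,2]: t=1:−1/2874009600 t=2:+1/319334400 = 1/359251200
(3j)²=1664/101745 [(3 7 8; -1 6 -5)], sign=-1
⇒ 4πI² = 10752/30685
I = (+1)√(10752/30685/(4π)) = 0.16698468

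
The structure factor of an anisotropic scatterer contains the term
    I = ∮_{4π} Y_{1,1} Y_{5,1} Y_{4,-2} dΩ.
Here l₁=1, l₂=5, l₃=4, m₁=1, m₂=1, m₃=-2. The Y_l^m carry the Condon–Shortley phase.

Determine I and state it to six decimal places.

-0.120286

Rules hold: Σm=0, L=10 even, 4≤4≤6.
N = 3·11·9 = 297
Δ = 2!·0!·8!/11! = 1/495
Racah Σ t=1..1: t=1:−1/576 = -1/576
⇒ 3j(1 5 4; 0 0 0)² = 5/99, sgn -1
Racah Σ t=0..0: t=0:+1/2880 = 1/2880
⇒ 3j(1 5 4; 1 1 -2)² = 2/165, sgn +1
4πI² = N·(3j₀)²·(3jₘ)² = 2/11
I = -1·√(0.181818/4π) = -0.12028562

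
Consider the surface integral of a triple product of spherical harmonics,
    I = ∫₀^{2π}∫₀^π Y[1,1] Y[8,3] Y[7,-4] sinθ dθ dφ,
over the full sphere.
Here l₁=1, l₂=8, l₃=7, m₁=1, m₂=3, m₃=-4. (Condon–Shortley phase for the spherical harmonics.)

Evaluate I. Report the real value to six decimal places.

-0.096758

m-sum 0 ✓  L=16 even ✓  7≤7≤9 ✓
Π(2lᵢ+1) = 3×17×15 = 765
triangle coeff Δ(1,8,7) = 1/2040
Σ_t [1,1]: t=1:−1/25401600 = -1/25401600
(3j)²=8/255 [(1 8 7; 0 0 0)], sign=+1
Σ_t [0,0]: t=0:+1/479001600 = 1/479001600
(3j)²=1/204 [(1 8 7; 1 3 -4)], sign=-1
⇒ 4πI² = 2/17
I = (-1)√(2/17/(4π)) = -0.09675772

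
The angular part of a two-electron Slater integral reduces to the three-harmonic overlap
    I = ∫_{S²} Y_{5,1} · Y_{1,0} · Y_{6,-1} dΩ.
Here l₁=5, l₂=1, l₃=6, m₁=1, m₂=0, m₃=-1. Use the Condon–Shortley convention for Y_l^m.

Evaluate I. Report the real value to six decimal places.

-0.241725

m-sum 0 ✓  L=12 even ✓  4≤6≤6 ✓
Π(2lᵢ+1) = 11×3×13 = 429
triangle coeff Δ(5,1,6) = 1/858
Σ_t [0,0]: t=0:+1/14400 = 1/14400
(3j)²=6/143 [(5 1 6; 0 0 0)], sign=+1
Σ_t [0,0]: t=0:+1/17280 = 1/17280
(3j)²=35/858 [(5 1 6; 1 0 -1)], sign=-1
⇒ 4πI² = 105/143
I = (-1)√(105/143/(4π)) = -0.24172507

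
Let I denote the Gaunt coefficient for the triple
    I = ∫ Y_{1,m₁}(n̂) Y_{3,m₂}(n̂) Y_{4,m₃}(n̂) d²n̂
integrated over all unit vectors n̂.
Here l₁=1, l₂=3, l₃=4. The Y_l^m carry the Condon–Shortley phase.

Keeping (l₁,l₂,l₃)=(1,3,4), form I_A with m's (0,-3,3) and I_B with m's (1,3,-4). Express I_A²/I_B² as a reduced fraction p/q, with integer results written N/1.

Shared (l₁,l₂,l₃)=(1,3,4): N and (l;000)² cancel in I_A²/I_B².
A: Δ = 0!·2!·6!/9! = 1/252; Racah Σ t=0..0: t=0:+1/720 = 1/720; ⇒ 3j(1 3 4; 0 -3 3)² = 1/36, sgn -1
B: Δ = 0!·2!·6!/9! = 1/252; Racah Σ t=0..0: t=0:+1/1440 = 1/1440; ⇒ 3j(1 3 4; 1 3 -4)² = 1/9, sgn +1
I_A²/I_B² = (1/36)/(1/9) = 1/4

1/4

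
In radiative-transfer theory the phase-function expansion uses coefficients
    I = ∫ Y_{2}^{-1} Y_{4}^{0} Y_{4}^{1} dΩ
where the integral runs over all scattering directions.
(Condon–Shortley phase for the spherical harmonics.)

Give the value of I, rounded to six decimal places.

Rules hold: Σm=0, L=10 even, 2≤4≤6.
N = 5·9·9 = 405
Δ = 2!·2!·6!/11! = 1/13860
Racah Σ t=0..2: t=0:+1/192 t=1:−1/36 t=2:+1/192 = -5/288
⇒ 3j(2 4 4; 0 0 0)² = 20/693, sgn -1
Racah Σ t=1..2: t=1:−1/72 t=2:+1/96 = -1/288
⇒ 3j(2 4 4; -1 0 1)² = 1/462, sgn +1
4πI² = N·(3j₀)²·(3jₘ)² = 150/5929
I = -1·√(0.0252994/4π) = -0.04486937

-0.044869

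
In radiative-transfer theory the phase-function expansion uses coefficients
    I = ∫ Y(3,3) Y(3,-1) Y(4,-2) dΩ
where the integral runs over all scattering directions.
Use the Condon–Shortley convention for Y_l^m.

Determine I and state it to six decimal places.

Checks pass: Σm=0; 10 even; l₃=4∈[0,6].
(2·3+1)(2·3+1)(2·4+1) = 441
Δ: 2! 4! 4! / 11! → 1/34650
sum: t=0:+1/72 t=1:−1/16 t=2:+1/72 = -5/144
3j²(3 3 4; 0 0 0) = Δ·Π!·Σ² = 2/77  (sign -1)
sum: t=0:+1/192 = 1/192
3j²(3 3 4; 3 -1 -2) = Δ·Π!·Σ² = 3/77  (sign +1)
combine: 4πI² = 441·2/77·3/77 = 54/121
take √, sign -1: I = -0.18845135

-0.188451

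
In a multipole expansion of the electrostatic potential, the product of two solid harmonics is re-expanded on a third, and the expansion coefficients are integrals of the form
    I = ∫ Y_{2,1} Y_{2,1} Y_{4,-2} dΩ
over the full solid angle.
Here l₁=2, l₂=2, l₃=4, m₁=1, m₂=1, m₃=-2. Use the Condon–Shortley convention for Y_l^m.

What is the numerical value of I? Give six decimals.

Rules hold: Σm=0, L=8 even, 0≤4≤4.
N = 5·5·9 = 225
Δ = 0!·4!·4!/9! = 1/630
Racah Σ t=0..0: t=0:+1/16 = 1/16
⇒ 3j(2 2 4; 0 0 0)² = 2/35, sgn +1
Racah Σ t=0..0: t=0:+1/36 = 1/36
⇒ 3j(2 2 4; 1 1 -2)² = 4/63, sgn +1
4πI² = N·(3j₀)²·(3jₘ)² = 40/49
I = +1·√(0.816327/4π) = 0.25487487

0.254875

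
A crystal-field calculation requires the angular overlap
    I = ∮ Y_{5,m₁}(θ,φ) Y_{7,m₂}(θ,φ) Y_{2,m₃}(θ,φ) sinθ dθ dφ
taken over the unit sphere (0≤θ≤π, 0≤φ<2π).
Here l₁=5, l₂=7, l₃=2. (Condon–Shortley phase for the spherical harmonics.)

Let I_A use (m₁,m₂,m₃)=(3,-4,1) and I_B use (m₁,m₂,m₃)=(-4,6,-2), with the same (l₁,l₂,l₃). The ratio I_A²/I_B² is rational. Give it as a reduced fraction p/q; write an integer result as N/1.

Same 5,7,2: normalisation and zero-m 3j drop out of the ratio.
A: Δ: 10! 0! 4! / 15! → 1/15015; sum: t=2:+1/483840 = 1/483840; 3j²(5 7 2; 3 -4 1) = Δ·Π!·Σ² = 3/91  (sign -1)
B: Δ: 10! 0! 4! / 15! → 1/15015; sum: t=9:−1/8709120 = -1/8709120; 3j²(5 7 2; -4 6 -2) = Δ·Π!·Σ² = 1/21  (sign -1)
I_A²/I_B² = (3/91)/(1/21) = 9/13

9/13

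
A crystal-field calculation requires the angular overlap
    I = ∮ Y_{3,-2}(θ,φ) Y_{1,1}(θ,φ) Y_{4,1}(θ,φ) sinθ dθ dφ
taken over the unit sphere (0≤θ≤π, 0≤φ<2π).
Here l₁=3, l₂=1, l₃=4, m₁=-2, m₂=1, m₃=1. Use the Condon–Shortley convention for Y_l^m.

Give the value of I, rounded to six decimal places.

-0.106622

Rules hold: Σm=0, L=8 even, 2≤4≤4.
N = 7·3·9 = 189
Δ = 0!·6!·2!/9! = 1/252
Racah Σ t=0..0: t=0:+1/36 = 1/36
⇒ 3j(3 1 4; 0 0 0)² = 4/63, sgn +1
Racah Σ t=0..0: t=0:+1/240 = 1/240
⇒ 3j(3 1 4; -2 1 1)² = 1/84, sgn -1
4πI² = N·(3j₀)²·(3jₘ)² = 1/7
I = -1·√(0.142857/4π) = -0.10662181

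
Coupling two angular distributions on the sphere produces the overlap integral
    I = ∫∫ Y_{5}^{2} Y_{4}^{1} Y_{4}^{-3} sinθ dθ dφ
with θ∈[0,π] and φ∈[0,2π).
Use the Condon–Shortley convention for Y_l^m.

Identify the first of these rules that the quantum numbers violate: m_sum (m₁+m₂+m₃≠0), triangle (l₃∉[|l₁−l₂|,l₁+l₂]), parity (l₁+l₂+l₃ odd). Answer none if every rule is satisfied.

Σmᵢ = 0  ✓
l₃∈[|l₁−l₂|,l₁+l₂]=[1,9], have l₃=4  ✓
Σlᵢ = 13 ⇒ odd  ✗

parity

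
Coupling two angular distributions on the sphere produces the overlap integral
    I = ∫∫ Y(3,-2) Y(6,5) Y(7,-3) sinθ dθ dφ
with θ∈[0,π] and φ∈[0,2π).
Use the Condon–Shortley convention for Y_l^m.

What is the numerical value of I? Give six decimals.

0.120821

m-sum 0 ✓  L=16 even ✓  3≤7≤9 ✓
Π(2lᵢ+1) = 7×13×15 = 1365
triangle coeff Δ(3,6,7) = 1/2042040
Σ_t [0,2]: t=0:+1/207360 t=1:−1/57600 t=2:+1/207360 = -1/129600
(3j)²=168/12155 [(3 6 7; 0 0 0)], sign=+1
Σ_t [1,2]: t=1:−1/87091200 t=2:+1/4354560 = 19/87091200
(3j)²=361/37128 [(3 6 7; -2 5 -3)], sign=+1
⇒ 4πI² = 7581/41327
I = (+1)√(7581/41327/(4π)) = 0.12082071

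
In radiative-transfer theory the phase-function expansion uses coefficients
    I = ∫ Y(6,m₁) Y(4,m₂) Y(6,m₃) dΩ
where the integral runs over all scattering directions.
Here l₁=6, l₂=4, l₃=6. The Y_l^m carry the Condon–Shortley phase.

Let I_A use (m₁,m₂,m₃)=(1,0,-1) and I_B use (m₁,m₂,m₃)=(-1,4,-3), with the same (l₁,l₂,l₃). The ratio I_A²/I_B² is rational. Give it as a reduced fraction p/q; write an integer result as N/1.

l's match ⇒ only the (l;m) 3-j factors differ between A and B.
A: triangle coeff Δ(6,4,6) = 1/15315300; Σ_t [0,4]: t=0:+1/414720 t=1:−1/20736 t=2:+1/11520 t=3:−1/51840 t=4:+1/2903040 = 1/45360; (3j)²=1024/153153 [(6 4 6; 1 0 -1)], sign=-1
B: triangle coeff Δ(6,4,6) = 1/15315300; Σ_t [4,4]: t=4:+1/414720 = 1/414720; (3j)²=49/2431 [(6 4 6; -1 4 -3)], sign=-1
I_A²/I_B² = (1024/153153)/(49/2431) = 1024/3087

1024/3087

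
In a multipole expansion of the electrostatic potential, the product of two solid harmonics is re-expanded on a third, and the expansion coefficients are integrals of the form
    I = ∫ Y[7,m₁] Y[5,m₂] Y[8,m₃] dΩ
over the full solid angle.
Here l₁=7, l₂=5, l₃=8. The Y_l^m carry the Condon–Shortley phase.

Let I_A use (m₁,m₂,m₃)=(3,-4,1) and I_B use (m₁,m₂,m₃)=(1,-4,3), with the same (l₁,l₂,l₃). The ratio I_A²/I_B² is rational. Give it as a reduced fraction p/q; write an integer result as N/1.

845/77

Shared (l₁,l₂,l₃)=(7,5,8): N and (l;000)² cancel in I_A²/I_B².
A: Δ = 4!·10!·6!/21! = 1/814773960; Racah Σ t=0..1: t=0:+1/49766400 t=1:−1/130636800 = 13/1045094400; ⇒ 3j(7 5 8; 3 -4 1)² = 39/3553, sgn -1
B: Δ = 4!·10!·6!/21! = 1/814773960; Racah Σ t=0..1: t=0:+1/49766400 t=1:−1/62208000 = 1/248832000; ⇒ 3j(7 5 8; 1 -4 3)² = 21/20995, sgn -1
I_A²/I_B² = (39/3553)/(21/20995) = 845/77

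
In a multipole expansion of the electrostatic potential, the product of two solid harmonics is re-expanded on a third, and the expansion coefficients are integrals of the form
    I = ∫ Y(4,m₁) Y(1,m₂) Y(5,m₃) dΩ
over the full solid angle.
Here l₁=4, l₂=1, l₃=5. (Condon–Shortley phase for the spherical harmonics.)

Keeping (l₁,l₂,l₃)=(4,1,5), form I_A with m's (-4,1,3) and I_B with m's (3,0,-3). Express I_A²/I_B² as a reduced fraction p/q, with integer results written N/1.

1/16

Same 4,1,5: normalisation and zero-m 3j drop out of the ratio.
A: Δ: 0! 8! 2! / 11! → 1/495; sum: t=0:+1/80640 = 1/80640; 3j²(4 1 5; -4 1 3) = Δ·Π!·Σ² = 1/495  (sign +1)
B: Δ: 0! 8! 2! / 11! → 1/495; sum: t=0:+1/5040 = 1/5040; 3j²(4 1 5; 3 0 -3) = Δ·Π!·Σ² = 16/495  (sign +1)
I_A²/I_B² = (1/495)/(16/495) = 1/16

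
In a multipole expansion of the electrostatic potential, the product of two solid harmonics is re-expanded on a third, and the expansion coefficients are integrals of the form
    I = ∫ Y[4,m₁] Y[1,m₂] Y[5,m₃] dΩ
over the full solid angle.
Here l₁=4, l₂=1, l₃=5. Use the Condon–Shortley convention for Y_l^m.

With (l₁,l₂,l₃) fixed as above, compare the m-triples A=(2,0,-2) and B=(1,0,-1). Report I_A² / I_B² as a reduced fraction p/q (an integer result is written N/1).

7/8

Shared (l₁,l₂,l₃)=(4,1,5): N and (l;000)² cancel in I_A²/I_B².
A: Δ = 0!·8!·2!/11! = 1/495; Racah Σ t=0..0: t=0:+1/1440 = 1/1440; ⇒ 3j(4 1 5; 2 0 -2)² = 7/165, sgn -1
B: Δ = 0!·8!·2!/11! = 1/495; Racah Σ t=0..0: t=0:+1/720 = 1/720; ⇒ 3j(4 1 5; 1 0 -1)² = 8/165, sgn +1
I_A²/I_B² = (7/165)/(8/165) = 7/8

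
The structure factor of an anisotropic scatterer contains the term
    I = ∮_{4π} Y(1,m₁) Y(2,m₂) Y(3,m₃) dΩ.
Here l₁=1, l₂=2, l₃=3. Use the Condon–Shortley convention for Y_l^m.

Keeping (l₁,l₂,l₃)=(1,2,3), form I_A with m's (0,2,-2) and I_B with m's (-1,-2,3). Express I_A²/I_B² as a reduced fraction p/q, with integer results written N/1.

1/3

Shared (l₁,l₂,l₃)=(1,2,3): N and (l;000)² cancel in I_A²/I_B².
A: Δ = 0!·2!·4!/7! = 1/105; Racah Σ t=0..0: t=0:+1/24 = 1/24; ⇒ 3j(1 2 3; 0 2 -2)² = 1/21, sgn -1
B: Δ = 0!·2!·4!/7! = 1/105; Racah Σ t=0..0: t=0:+1/48 = 1/48; ⇒ 3j(1 2 3; -1 -2 3)² = 1/7, sgn +1
I_A²/I_B² = (1/21)/(1/7) = 1/3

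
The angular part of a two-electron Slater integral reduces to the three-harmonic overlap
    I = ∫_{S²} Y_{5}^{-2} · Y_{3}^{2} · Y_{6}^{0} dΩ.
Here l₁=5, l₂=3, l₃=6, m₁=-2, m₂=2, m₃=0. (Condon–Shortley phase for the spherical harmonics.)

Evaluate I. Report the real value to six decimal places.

-0.165130

Rules hold: Σm=0, L=14 even, 2≤6≤8.
N = 11·7·13 = 1001
Δ = 2!·8!·4!/15! = 1/675675
Racah Σ t=0..2: t=0:+1/8640 t=1:−1/2304 t=2:+1/8640 = -7/34560
⇒ 3j(5 3 6; 0 0 0)² = 7/429, sgn -1
Racah Σ t=1..2: t=1:−1/34560 t=2:+1/8640 = 1/11520
⇒ 3j(5 3 6; -2 2 0)² = 3/143, sgn +1
4πI² = N·(3j₀)²·(3jₘ)² = 49/143
I = -1·√(0.342657/4π) = -0.16512966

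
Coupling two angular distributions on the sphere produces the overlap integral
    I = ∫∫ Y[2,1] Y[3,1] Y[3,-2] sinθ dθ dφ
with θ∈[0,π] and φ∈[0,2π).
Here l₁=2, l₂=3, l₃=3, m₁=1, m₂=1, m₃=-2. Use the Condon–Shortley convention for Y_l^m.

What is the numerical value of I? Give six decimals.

m-sum 0 ✓  L=8 even ✓  1≤3≤5 ✓
Π(2lᵢ+1) = 5×7×7 = 245
triangle coeff Δ(2,3,3) = 1/3780
Σ_t [0,2]: t=0:+1/24 t=1:−1/4 t=2:+1/24 = -1/6
(3j)²=4/105 [(2 3 3; 0 0 0)], sign=+1
Σ_t [0,1]: t=0:+1/48 t=1:−1/12 = -1/16
(3j)²=1/28 [(2 3 3; 1 1 -2)], sign=+1
⇒ 4πI² = 1/3
I = (+1)√(1/3/(4π)) = 0.16286750

0.162868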